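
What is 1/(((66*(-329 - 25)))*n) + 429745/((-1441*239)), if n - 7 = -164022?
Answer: -149709345964391/119977542616140 ≈ -1.2478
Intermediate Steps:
n = -164015 (n = 7 - 164022 = -164015)
1/(((66*(-329 - 25)))*n) + 429745/((-1441*239)) = 1/((66*(-329 - 25))*(-164015)) + 429745/((-1441*239)) = -1/164015/(66*(-354)) + 429745/(-344399) = -1/164015/(-23364) + 429745*(-1/344399) = -1/23364*(-1/164015) - 429745/344399 = 1/3832046460 - 429745/344399 = -149709345964391/119977542616140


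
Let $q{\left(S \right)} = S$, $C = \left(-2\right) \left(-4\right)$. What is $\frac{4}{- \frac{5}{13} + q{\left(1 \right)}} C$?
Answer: $52$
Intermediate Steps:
$C = 8$
$\frac{4}{- \frac{5}{13} + q{\left(1 \right)}} C = \frac{4}{- \frac{5}{13} + 1} \cdot 8 = \frac{4}{\frac{8}{13}} \cdot 8 = 4 \cdot \frac{13}{8} \cdot 8 = \frac{13}{2} \cdot 8 = 52$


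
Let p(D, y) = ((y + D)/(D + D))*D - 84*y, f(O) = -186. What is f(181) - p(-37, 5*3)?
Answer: 1085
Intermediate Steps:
p(D, y) = D/2 - 167*y/2 (p(D, y) = ((D + y)/((2*D)))*D - 84*y = ((D + y)*(1/(2*D)))*D - 84*y = ((D + y)/(2*D))*D - 84*y = (D/2 + y/2) - 84*y = D/2 - 167*y/2)
f(181) - p(-37, 5*3) = -186 - ((1/2)*(-37) - 835*3/2) = -186 - (-37/2 - 167/2*15) = -186 - (-37/2 - 2505/2) = -186 - 1*(-1271) = -186 + 1271 = 1085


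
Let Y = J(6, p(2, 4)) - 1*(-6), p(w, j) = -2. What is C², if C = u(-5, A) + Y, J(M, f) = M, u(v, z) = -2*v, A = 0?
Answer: 484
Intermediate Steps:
Y = 12 (Y = 6 - 1*(-6) = 6 + 6 = 12)
C = 22 (C = -2*(-5) + 12 = 10 + 12 = 22)
C² = 22² = 484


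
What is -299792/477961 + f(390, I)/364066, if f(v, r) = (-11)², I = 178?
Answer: -109086240991/174009349426 ≈ -0.62690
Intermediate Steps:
f(v, r) = 121
-299792/477961 + f(390, I)/364066 = -299792/477961 + 121/364066 = -109086240991/174009349426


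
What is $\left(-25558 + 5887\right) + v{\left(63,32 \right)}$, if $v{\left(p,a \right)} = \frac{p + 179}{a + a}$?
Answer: $- \frac{629351}{32} \approx -19667.0$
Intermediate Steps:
$v{\left(p,a \right)} = \frac{179 + p}{2 a}$
$\left(-25558 + 5887\right) + v{\left(63,32 \right)} = \left(-25558 + 5887\right) + \frac{179 + 63}{2 \cdot 32} = -19671 + \frac{1}{2} \cdot \frac{1}{32} \cdot 242 = -19671 + \frac{121}{32} = - \frac{629351}{32}$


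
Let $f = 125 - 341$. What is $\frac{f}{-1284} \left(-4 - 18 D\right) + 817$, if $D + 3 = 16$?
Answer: $\frac{83135}{107} \approx 776.96$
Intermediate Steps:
$D = 13$ ($D = -3 + 16 = 13$)
$f = -216$ ($f = 125 - 341 = -216$)
$\frac{f}{-1284} \left(-4 - 18 D\right) + 817 = - \frac{216}{-1284} \left(-4 - 234\right) + 817 = \left(-216\right) \left(- \frac{1}{1284}\right) \left(-4 - 234\right) + 817 = \frac{18}{107} \left(-238\right) + 817 = - \frac{4284}{107} + 817 = \frac{83135}{107}$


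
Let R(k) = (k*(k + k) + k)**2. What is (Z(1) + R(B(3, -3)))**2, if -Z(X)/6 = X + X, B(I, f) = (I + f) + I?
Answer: 184041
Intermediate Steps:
B(I, f) = f + 2*I
Z(X) = -12*X (Z(X) = -6*(X + X) = -12*X)
R(k) = (k + 2*k**2)**2 (R(k) = (k*(2*k) + k)**2 = (2*k**2 + k)**2 = (k + 2*k**2)**2)
(Z(1) + R(B(3, -3)))**2 = (-12*1 + (-3 + 2*3)**2*(1 + 2*(-3 + 2*3))**2)**2 = (-12 + (-3 + 6)**2*(1 + 2*(-3 + 6))**2)**2 = (-12 + 3**2*(1 + 2*3)**2)**2 = (-12 + 9*(1 + 6)**2)**2 = (-12 + 9*7**2)**2 = (-12 + 9*49)**2 = (-12 + 441)**2 = 429**2 = 184041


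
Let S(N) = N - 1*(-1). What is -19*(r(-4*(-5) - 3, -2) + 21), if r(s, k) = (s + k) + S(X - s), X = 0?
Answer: -380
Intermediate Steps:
S(N) = 1 + N (S(N) = N + 1 = 1 + N)
r(s, k) = 1 + k (r(s, k) = (s + k) + (1 + (0 - s)) = (k + s) + (1 - s) = 1 + k)
-19*(r(-4*(-5) - 3, -2) + 21) = -19*((1 - 2) + 21) = -19*(-1 + 21) = -19*20 = -380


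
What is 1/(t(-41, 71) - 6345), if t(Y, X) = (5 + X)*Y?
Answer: -1/9461 ≈ -0.00010570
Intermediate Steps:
t(Y, X) = Y*(5 + X)
1/(t(-41, 71) - 6345) = 1/(-41*(5 + 71) - 6345) = 1/(-41*76 - 6345) = 1/(-3116 - 6345) = 1/(-9461) = -1/9461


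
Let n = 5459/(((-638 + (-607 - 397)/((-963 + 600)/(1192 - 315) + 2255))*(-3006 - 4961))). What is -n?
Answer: -2698481962/2514345452637 ≈ -0.0010732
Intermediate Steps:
n = 2698481962/2514345452637 (n = 5459/(((-638 - 1004/(-363/877 + 2255))*(-7967))) = 5459/(((-638 - 1004/1977272/877)*(-7967))) = 5459/(((-638 - 1004*877/1977272)*(-7967))) = 5459/(((-638 - 220127/494318)*(-7967))) = 5459/((-315595011/494318*(-7967))) = 5459/(2514345452637/494318) = 5459*(494318/2514345452637) = 2698481962/2514345452637 ≈ 0.0010732)
-n = -1*2698481962/2514345452637 = -2698481962/2514345452637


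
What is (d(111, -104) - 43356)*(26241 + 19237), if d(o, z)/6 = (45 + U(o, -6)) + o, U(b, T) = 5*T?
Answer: -1937362800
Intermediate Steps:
d(o, z) = 90 + 6*o (d(o, z) = 6*((45 + 5*(-6)) + o) = 6*((45 - 30) + o) = 6*(15 + o) = 90 + 6*o)
(d(111, -104) - 43356)*(26241 + 19237) = ((90 + 6*111) - 43356)*(26241 + 19237) = ((90 + 666) - 43356)*45478 = (756 - 43356)*45478 = -42600*45478 = -1937362800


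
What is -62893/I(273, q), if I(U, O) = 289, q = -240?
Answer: -62893/289 ≈ -217.62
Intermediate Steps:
-62893/I(273, q) = -62893/289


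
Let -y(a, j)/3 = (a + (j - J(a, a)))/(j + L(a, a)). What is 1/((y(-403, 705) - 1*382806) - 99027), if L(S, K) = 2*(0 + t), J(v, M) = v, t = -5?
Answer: -139/66975210 ≈ -2.0754e-6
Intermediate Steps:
L(S, K) = -10 (L(S, K) = 2*(0 - 5) = 2*(-5) = -10)
y(a, j) = -3*j/(-10 + j) (y(a, j) = -3*(a + (j - a))/(j - 10) = -3*j/(-10 + j))
1/((y(-403, 705) - 1*382806) - 99027) = 1/((-3*705/(-10 + 705) - 1*382806) - 99027) = 1/((-3*705/695 - 382806) - 99027) = 1/((-3*705*1/695 - 382806) - 99027) = 1/((-423/139 - 382806) - 99027) = 1/(-53210457/139 - 99027) = 1/(-66975210/139) = -139/66975210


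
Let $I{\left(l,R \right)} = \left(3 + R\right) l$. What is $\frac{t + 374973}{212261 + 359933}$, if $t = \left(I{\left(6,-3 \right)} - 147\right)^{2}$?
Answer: $\frac{198291}{286097} \approx 0.69309$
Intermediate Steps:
$I{\left(l,R \right)} = l \left(3 + R\right)$
$t = 21609$ ($t = \left(6 \left(3 - 3\right) - 147\right)^{2} = \left(6 \cdot 0 - 147\right)^{2} = \left(0 - 147\right)^{2} = \left(-147\right)^{2} = 21609$)
$\frac{t + 374973}{212261 + 359933} = \frac{21609 + 374973}{212261 + 359933} = \frac{396582}{572194} = 396582 \cdot \frac{1}{572194} = \frac{198291}{286097}$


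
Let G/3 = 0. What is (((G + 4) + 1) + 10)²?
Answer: 225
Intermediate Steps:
G = 0 (G = 3*0 = 0)
(((G + 4) + 1) + 10)² = (((0 + 4) + 1) + 10)² = ((4 + 1) + 10)² = (5 + 10)² = 15² = 225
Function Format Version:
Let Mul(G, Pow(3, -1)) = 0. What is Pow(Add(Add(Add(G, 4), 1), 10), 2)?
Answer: 225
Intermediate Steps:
G = 0 (G = Mul(3, 0) = 0)
Pow(Add(Add(Add(G, 4), 1), 10), 2) = Pow(Add(Add(Add(0, 4), 1), 10), 2) = Pow(Add(Add(4, 1), 10), 2) = Pow(Add(5, 10), 2) = Pow(15, 2) = 225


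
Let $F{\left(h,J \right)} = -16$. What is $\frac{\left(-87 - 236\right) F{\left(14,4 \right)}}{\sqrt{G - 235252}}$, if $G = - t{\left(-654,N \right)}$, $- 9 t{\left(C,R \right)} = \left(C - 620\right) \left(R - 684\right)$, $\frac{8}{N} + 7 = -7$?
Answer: $- \frac{7752 i \sqrt{311281}}{311281} \approx - 13.894 i$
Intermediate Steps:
$N = - \frac{4}{7}$ ($N = \frac{8}{-7 - 7} = \frac{8}{-14} = 8 \left(- \frac{1}{14}\right) = - \frac{4}{7} \approx -0.57143$)
$t{\left(C,R \right)} = - \frac{\left(-684 + R\right) \left(-620 + C\right)}{9}$ ($t{\left(C,R \right)} = - \frac{\left(C - 620\right) \left(R - 684\right)}{9} = - \frac{\left(-620 + C\right) \left(-684 + R\right)}{9} = - \frac{\left(-684 + R\right) \left(-620 + C\right)}{9}$)
$G = \frac{872144}{9}$ ($G = - (-47120 + 76 \left(-654\right) + \frac{620}{9} \left(- \frac{4}{7}\right) - \left(- \frac{218}{3}\right) \left(- \frac{4}{7}\right)) = - (-47120 - 49704 - \frac{2480}{63} - \frac{872}{21}) = \left(-1\right) \left(- \frac{872144}{9}\right) = \frac{872144}{9} \approx 96905.0$)
$\frac{\left(-87 - 236\right) F{\left(14,4 \right)}}{\sqrt{G - 235252}} = \frac{\left(-87 - 236\right) \left(-16\right)}{\sqrt{\frac{872144}{9} - 235252}} = \frac{\left(-323\right) \left(-16\right)}{\sqrt{- \frac{1245124}{9}}} = \frac{5168}{\frac{2}{3} i \sqrt{311281}} = 5168 \left(- \frac{3 i \sqrt{311281}}{622562}\right) = - \frac{7752 i \sqrt{311281}}{311281}$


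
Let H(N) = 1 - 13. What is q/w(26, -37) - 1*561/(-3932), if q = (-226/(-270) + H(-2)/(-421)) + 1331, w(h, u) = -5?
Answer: -297479522521/1117376100 ≈ -266.23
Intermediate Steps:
H(N) = -12
q = 75696578/56835 (q = (-226/(-270) - 12/(-421)) + 1331 = (-226*(-1/270) - 12*(-1/421)) + 1331 = (113/135 + 12/421) + 1331 = 49193/56835 + 1331 = 75696578/56835 ≈ 1331.9)
q/w(26, -37) - 1*561/(-3932) = (75696578/56835)/(-5) - 1*561/(-3932) = (75696578/56835)*(-⅕) - 561*(-1/3932) = -75696578/284175 + 561/3932 = -297479522521/1117376100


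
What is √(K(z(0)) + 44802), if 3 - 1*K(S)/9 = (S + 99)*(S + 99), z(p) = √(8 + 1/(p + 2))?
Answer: 3*√(19924 - (198 + √34)²)/2 ≈ 220.57*I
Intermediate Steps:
z(p) = √(8 + 1/(2 + p))
K(S) = 27 - 9*(99 + S)² (K(S) = 27 - 9*(S + 99)*(S + 99) = 27 - 9*(99 + S)*(99 + S) = 27 - 9*(99 + S)²)
√(K(z(0)) + 44802) = √((27 - 9*(99 + √((17 + 8*0)/(2 + 0)))²) + 44802) = √((27 - 9*(99 + √((17 + 0)/2))²) + 44802) = √((27 - 9*(99 + √((½)*17))²) + 44802) = √((27 - 9*(99 + √(17/2))²) + 44802) = √((27 - 9*(99 + √34/2)²) + 44802) = √(44829 - 9*(99 + √34/2)²)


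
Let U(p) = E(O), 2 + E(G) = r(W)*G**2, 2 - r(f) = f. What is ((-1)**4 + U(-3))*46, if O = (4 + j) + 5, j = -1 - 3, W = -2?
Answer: 4554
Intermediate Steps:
r(f) = 2 - f
j = -4
O = 5 (O = (4 - 4) + 5 = 0 + 5 = 5)
E(G) = -2 + 4*G**2 (E(G) = -2 + (2 - 1*(-2))*G**2 = -2 + (2 + 2)*G**2 = -2 + 4*G**2)
U(p) = 98 (U(p) = -2 + 4*5**2 = -2 + 4*25 = -2 + 100 = 98)
((-1)**4 + U(-3))*46 = ((-1)**4 + 98)*46 = (1 + 98)*46 = 99*46 = 4554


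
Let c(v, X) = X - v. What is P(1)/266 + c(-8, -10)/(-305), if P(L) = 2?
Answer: 571/40565 ≈ 0.014076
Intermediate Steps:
P(1)/266 + c(-8, -10)/(-305) = 2/266 + (-10 - 1*(-8))/(-305) = 2*(1/266) + (-10 + 8)*(-1/305) = 1/133 - 2*(-1/305) = 1/133 + 2/305 = 571/40565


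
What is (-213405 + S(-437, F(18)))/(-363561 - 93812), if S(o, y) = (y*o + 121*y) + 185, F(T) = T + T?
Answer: 224596/457373 ≈ 0.49106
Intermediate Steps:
F(T) = 2*T
S(o, y) = 185 + 121*y + o*y (S(o, y) = (o*y + 121*y) + 185 = (121*y + o*y) + 185 = 185 + 121*y + o*y)
(-213405 + S(-437, F(18)))/(-363561 - 93812) = (-213405 + (185 + 121*(2*18) - 874*18))/(-363561 - 93812) = (-213405 + (185 + 121*36 - 437*36))/(-457373) = (-213405 + (185 + 4356 - 15732))*(-1/457373) = (-213405 - 11191)*(-1/457373) = -224596*(-1/457373) = 224596/457373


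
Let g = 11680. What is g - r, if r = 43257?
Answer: -31577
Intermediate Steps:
g - r = 11680 - 1*43257 = 11680 - 43257 = -31577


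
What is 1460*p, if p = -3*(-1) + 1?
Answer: 5840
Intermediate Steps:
p = 4 (p = 3 + 1 = 4)
1460*p = 1460*4 = 5840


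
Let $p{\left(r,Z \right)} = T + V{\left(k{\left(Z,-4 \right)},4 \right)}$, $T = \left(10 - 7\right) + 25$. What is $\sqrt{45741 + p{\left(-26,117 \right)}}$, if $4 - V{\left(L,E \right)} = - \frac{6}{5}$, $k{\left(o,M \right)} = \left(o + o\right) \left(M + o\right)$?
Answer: $\frac{\sqrt{1144355}}{5} \approx 213.95$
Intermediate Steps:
$k{\left(o,M \right)} = 2 o \left(M + o\right)$
$V{\left(L,E \right)} = \frac{26}{5}$ ($V{\left(L,E \right)} = 4 - - \frac{6}{5} = 4 + \frac{6}{5} = \frac{26}{5}$)
$T = 28$ ($T = 3 + 25 = 28$)
$p{\left(r,Z \right)} = \frac{166}{5}$ ($p{\left(r,Z \right)} = 28 + \frac{26}{5} = \frac{166}{5}$)
$\sqrt{45741 + p{\left(-26,117 \right)}} = \sqrt{45741 + \frac{166}{5}} = \sqrt{\frac{228871}{5}} = \frac{\sqrt{1144355}}{5}$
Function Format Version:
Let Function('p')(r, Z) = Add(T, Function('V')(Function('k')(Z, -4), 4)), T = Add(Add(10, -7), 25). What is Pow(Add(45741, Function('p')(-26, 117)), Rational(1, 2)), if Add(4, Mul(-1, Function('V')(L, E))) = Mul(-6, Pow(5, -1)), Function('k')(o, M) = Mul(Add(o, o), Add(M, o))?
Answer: Mul(Rational(1, 5), Pow(1144355, Rational(1, 2))) ≈ 213.95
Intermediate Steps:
Function('k')(o, M) = Mul(2, o, Add(M, o)) (Function('k')(o, M) = Mul(Mul(2, o), Add(M, o)) = Mul(2, o, Add(M, o)))
Function('V')(L, E) = Rational(26, 5) (Function('V')(L, E) = Add(4, Mul(-1, Mul(-6, Pow(5, -1)))) = Add(4, Mul(-1, Mul(-6, Rational(1, 5)))) = Add(4, Mul(-1, Rational(-6, 5))) = Add(4, Rational(6, 5)) = Rational(26, 5))
T = 28 (T = Add(3, 25) = 28)
Function('p')(r, Z) = Rational(166, 5) (Function('p')(r, Z) = Add(28, Rational(26, 5)) = Rational(166, 5))
Pow(Add(45741, Function('p')(-26, 117)), Rational(1, 2)) = Pow(Add(45741, Rational(166, 5)), Rational(1, 2)) = Pow(Rational(228871, 5), Rational(1, 2)) = Mul(Rational(1, 5), Pow(1144355, Rational(1, 2)))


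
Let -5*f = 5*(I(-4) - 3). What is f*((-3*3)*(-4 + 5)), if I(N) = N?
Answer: -63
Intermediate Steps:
f = 7 (f = -(-4 - 3) = -(-7) = -1/5*(-35) = 7)
f*((-3*3)*(-4 + 5)) = 7*((-3*3)*(-4 + 5)) = 7*(-9*1) = 7*(-9) = -63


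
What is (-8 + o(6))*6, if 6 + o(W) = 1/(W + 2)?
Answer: -333/4 ≈ -83.250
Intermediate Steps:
o(W) = -6 + 1/(2 + W) (o(W) = -6 + 1/(W + 2) = -6 + 1/(2 + W))
(-8 + o(6))*6 = (-8 + (-11 - 6*6)/(2 + 6))*6 = (-8 + (-11 - 36)/8)*6 = (-8 + (⅛)*(-47))*6 = (-8 - 47/8)*6 = -111/8*6 = -333/4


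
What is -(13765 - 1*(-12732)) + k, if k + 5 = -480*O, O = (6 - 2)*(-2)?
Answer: -22662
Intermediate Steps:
O = -8 (O = 4*(-2) = -8)
k = 3835 (k = -5 - 480*(-8) = -5 + 3840 = 3835)
-(13765 - 1*(-12732)) + k = -(13765 - 1*(-12732)) + 3835 = -(13765 + 12732) + 3835 = -1*26497 + 3835 = -26497 + 3835 = -22662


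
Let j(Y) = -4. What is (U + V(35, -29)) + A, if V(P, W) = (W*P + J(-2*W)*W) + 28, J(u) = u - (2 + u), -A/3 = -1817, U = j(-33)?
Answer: 4518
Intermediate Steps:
U = -4
A = 5451 (A = -3*(-1817) = 5451)
J(u) = -2 (J(u) = u + (-2 - u) = -2)
V(P, W) = 28 - 2*W + P*W (V(P, W) = (W*P - 2*W) + 28 = (P*W - 2*W) + 28 = (-2*W + P*W) + 28 = 28 - 2*W + P*W)
(U + V(35, -29)) + A = (-4 + (28 - 2*(-29) + 35*(-29))) + 5451 = (-4 + (28 + 58 - 1015)) + 5451 = (-4 - 929) + 5451 = -933 + 5451 = 4518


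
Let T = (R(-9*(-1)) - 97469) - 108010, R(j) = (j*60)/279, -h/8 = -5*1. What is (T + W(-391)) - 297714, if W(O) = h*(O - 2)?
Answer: -16086243/31 ≈ -5.1891e+5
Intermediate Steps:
h = 40 (h = -(-40) = -8*(-5) = 40)
R(j) = 20*j/93 (R(j) = (60*j)*(1/279) = 20*j/93)
W(O) = -80 + 40*O (W(O) = 40*(O - 2) = 40*(-2 + O) = -80 + 40*O)
T = -6369789/31 (T = (20*(-9*(-1))/93 - 97469) - 108010 = ((20/93)*9 - 97469) - 108010 = (60/31 - 97469) - 108010 = -3021479/31 - 108010 = -6369789/31 ≈ -2.0548e+5)
(T + W(-391)) - 297714 = (-6369789/31 + (-80 + 40*(-391))) - 297714 = (-6369789/31 + (-80 - 15640)) - 297714 = (-6369789/31 - 15720) - 297714 = -6857109/31 - 297714 = -16086243/31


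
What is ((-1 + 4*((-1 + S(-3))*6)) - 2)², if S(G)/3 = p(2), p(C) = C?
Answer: 13689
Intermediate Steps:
S(G) = 6 (S(G) = 3*2 = 6)
((-1 + 4*((-1 + S(-3))*6)) - 2)² = ((-1 + 4*((-1 + 6)*6)) - 2)² = ((-1 + 4*(5*6)) - 2)² = ((-1 + 4*30) - 2)² = ((-1 + 120) - 2)² = (119 - 2)² = 117² = 13689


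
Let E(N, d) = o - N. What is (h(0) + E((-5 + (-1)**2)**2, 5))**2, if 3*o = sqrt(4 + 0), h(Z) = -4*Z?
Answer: 2116/9 ≈ 235.11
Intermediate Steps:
o = 2/3 (o = sqrt(4 + 0)/3 = sqrt(4)/3 = (1/3)*2 = 2/3 ≈ 0.66667)
E(N, d) = 2/3 - N
(h(0) + E((-5 + (-1)**2)**2, 5))**2 = (-4*0 + (2/3 - (-5 + (-1)**2)**2))**2 = (0 + (2/3 - (-5 + 1)**2))**2 = (0 + (2/3 - 1*(-4)**2))**2 = (0 + (2/3 - 1*16))**2 = (0 + (2/3 - 16))**2 = (0 - 46/3)**2 = (-46/3)**2 = 2116/9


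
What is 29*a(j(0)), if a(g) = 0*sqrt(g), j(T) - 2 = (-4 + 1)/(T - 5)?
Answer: 0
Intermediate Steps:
j(T) = 2 - 3/(-5 + T) (j(T) = 2 + (-4 + 1)/(T - 5) = 2 - 3/(-5 + T))
a(g) = 0
29*a(j(0)) = 29*0 = 0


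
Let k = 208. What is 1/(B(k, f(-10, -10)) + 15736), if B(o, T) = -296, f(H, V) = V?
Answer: 1/15440 ≈ 6.4767e-5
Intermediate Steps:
1/(B(k, f(-10, -10)) + 15736) = 1/(-296 + 15736) = 1/15440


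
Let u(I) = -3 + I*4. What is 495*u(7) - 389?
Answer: 11986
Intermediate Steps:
u(I) = -3 + 4*I
495*u(7) - 389 = 495*(-3 + 4*7) - 389 = 495*(-3 + 28) - 389 = 495*25 - 389 = 12375 - 389 = 11986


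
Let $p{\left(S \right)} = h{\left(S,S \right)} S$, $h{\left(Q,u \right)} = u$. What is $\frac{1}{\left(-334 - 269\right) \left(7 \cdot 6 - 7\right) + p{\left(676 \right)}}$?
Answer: $\frac{1}{435871} \approx 2.2943 \cdot 10^{-6}$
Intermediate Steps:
$p{\left(S \right)} = S^{2}$ ($p{\left(S \right)} = S S = S^{2}$)
$\frac{1}{\left(-334 - 269\right) \left(7 \cdot 6 - 7\right) + p{\left(676 \right)}} = \frac{1}{\left(-334 - 269\right) \left(7 \cdot 6 - 7\right) + 676^{2}} = \frac{1}{- 603 \left(42 - 7\right) + 456976} = \frac{1}{\left(-603\right) 35 + 456976} = \frac{1}{-21105 + 456976} = \frac{1}{435871}$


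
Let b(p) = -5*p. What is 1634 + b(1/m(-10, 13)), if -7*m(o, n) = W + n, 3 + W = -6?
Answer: 6571/4 ≈ 1642.8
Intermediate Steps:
W = -9 (W = -3 - 6 = -9)
m(o, n) = 9/7 - n/7 (m(o, n) = -(-9 + n)/7 = 9/7 - n/7)
1634 + b(1/m(-10, 13)) = 1634 - 5/(9/7 - ⅐*13) = 1634 - 5/(9/7 - 13/7) = 1634 - 5/(-4/7) = 1634 - 5*(-7/4) = 1634 + 35/4 = 6571/4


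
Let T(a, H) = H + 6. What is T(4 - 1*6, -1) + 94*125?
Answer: 11755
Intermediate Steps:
T(a, H) = 6 + H
T(4 - 1*6, -1) + 94*125 = (6 - 1) + 94*125 = 5 + 11750 = 11755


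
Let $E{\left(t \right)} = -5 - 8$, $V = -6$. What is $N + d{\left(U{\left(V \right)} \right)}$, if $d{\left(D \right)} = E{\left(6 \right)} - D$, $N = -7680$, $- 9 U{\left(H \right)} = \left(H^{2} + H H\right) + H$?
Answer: $- \frac{23057}{3} \approx -7685.7$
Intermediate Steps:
$U{\left(H \right)} = - \frac{2 H^{2}}{9} - \frac{H}{9}$ ($U{\left(H \right)} = - \frac{\left(H^{2} + H H\right) + H}{9} = - \frac{\left(H^{2} + H^{2}\right) + H}{9} = - \frac{2 H^{2} + H}{9} = - \frac{H + 2 H^{2}}{9} = - \frac{2 H^{2}}{9} - \frac{H}{9}$)
$E{\left(t \right)} = -13$ ($E{\left(t \right)} = -5 - 8 = -13$)
$d{\left(D \right)} = -13 - D$
$N + d{\left(U{\left(V \right)} \right)} = -7680 - \left(13 - - \frac{2 \left(1 + 2 \left(-6\right)\right)}{3}\right) = -7680 - \left(13 - - \frac{2 \left(1 - 12\right)}{3}\right) = -7680 - \left(13 - \left(- \frac{2}{3}\right) \left(-11\right)\right) = -7680 - \frac{17}{3} = - \frac{23057}{3}$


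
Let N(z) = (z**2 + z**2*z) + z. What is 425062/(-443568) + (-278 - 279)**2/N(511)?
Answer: -3149489961293/3294588086888 ≈ -0.95596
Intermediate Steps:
N(z) = z + z**2 + z**3 (N(z) = (z**2 + z**3) + z = z + z**2 + z**3)
425062/(-443568) + (-278 - 279)**2/N(511) = 425062/(-443568) + (-278 - 279)**2/((511*(1 + 511 + 511**2))) = 425062*(-1/443568) + (-557)**2/((511*(1 + 511 + 261121))) = -212531/221784 + 310249/((511*261633)) = -212531/221784 + 310249/133694463 = -3149489961293/3294588086888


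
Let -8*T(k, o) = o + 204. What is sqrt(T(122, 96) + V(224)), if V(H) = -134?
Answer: 7*I*sqrt(14)/2 ≈ 13.096*I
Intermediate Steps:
T(k, o) = -51/2 - o/8 (T(k, o) = -(o + 204)/8 = -(204 + o)/8 = -51/2 - o/8)
sqrt(T(122, 96) + V(224)) = sqrt((-51/2 - 1/8*96) - 134) = sqrt((-51/2 - 12) - 134) = sqrt(-75/2 - 134) = sqrt(-343/2) = 7*I*sqrt(14)/2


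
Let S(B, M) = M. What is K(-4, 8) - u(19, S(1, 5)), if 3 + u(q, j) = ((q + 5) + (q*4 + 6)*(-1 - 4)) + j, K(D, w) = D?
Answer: 380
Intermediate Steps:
u(q, j) = -28 + j - 19*q (u(q, j) = -3 + (((q + 5) + (q*4 + 6)*(-1 - 4)) + j) = -3 + (((5 + q) + (4*q + 6)*(-5)) + j) = -3 + (((5 + q) + (6 + 4*q)*(-5)) + j) = -3 + (((5 + q) + (-30 - 20*q)) + j) = -3 + ((-25 - 19*q) + j) = -3 + (-25 + j - 19*q) = -28 + j - 19*q)
K(-4, 8) - u(19, S(1, 5)) = -4 - (-28 + 5 - 19*19) = -4 - (-28 + 5 - 361) = -4 - 1*(-384) = -4 + 384 = 380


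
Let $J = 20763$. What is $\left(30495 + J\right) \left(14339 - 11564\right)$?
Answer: $142240950$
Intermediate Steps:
$\left(30495 + J\right) \left(14339 - 11564\right) = \left(30495 + 20763\right) \left(14339 - 11564\right) = 51258 \cdot 2775 = 142240950$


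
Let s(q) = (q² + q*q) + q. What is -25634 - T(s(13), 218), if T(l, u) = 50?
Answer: -25684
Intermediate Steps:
s(q) = q + 2*q² (s(q) = (q² + q²) + q = 2*q² + q = q + 2*q²)
-25634 - T(s(13), 218) = -25634 - 1*50 = -25634 - 50 = -25684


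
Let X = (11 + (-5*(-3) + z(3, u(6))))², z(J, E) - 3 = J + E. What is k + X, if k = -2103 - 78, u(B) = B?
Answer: -737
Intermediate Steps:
z(J, E) = 3 + E + J (z(J, E) = 3 + (J + E) = 3 + (E + J) = 3 + E + J)
k = -2181
X = 1444 (X = (11 + (-5*(-3) + (3 + 6 + 3)))² = (11 + (15 + 12))² = (11 + 27)² = 38² = 1444)
k + X = -2181 + 1444 = -737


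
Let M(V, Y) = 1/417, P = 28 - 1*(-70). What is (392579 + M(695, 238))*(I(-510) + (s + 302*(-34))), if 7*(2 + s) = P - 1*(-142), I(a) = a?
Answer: -1759131928240/417 ≈ -4.2185e+9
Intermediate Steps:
P = 98 (P = 28 + 70 = 98)
M(V, Y) = 1/417
s = 226/7 (s = -2 + (98 - 1*(-142))/7 = -2 + (98 + 142)/7 = -2 + (1/7)*240 = -2 + 240/7 = 226/7 ≈ 32.286)
(392579 + M(695, 238))*(I(-510) + (s + 302*(-34))) = (392579 + 1/417)*(-510 + (226/7 + 302*(-34))) = 163705444*(-510 + (226/7 - 10268))/417 = 163705444*(-510 - 71650/7)/417 = (163705444/417)*(-75220/7) = -1759131928240/417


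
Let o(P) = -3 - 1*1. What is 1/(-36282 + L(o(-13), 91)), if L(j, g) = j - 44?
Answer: -1/36330 ≈ -2.7525e-5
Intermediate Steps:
o(P) = -4 (o(P) = -3 - 1 = -4)
L(j, g) = -44 + j
1/(-36282 + L(o(-13), 91)) = 1/(-36282 + (-44 - 4)) = 1/(-36282 - 48) = 1/(-36330) = -1/36330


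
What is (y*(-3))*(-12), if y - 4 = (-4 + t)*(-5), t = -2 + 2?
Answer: 864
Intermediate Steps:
t = 0
y = 24 (y = 4 + (-4 + 0)*(-5) = 4 - 4*(-5) = 4 + 20 = 24)
(y*(-3))*(-12) = (24*(-3))*(-12) = -72*(-12) = 864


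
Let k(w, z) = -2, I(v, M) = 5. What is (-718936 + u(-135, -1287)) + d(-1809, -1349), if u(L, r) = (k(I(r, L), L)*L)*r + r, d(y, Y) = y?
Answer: -1069522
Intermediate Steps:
u(L, r) = r - 2*L*r (u(L, r) = (-2*L)*r + r = -2*L*r + r = r - 2*L*r)
(-718936 + u(-135, -1287)) + d(-1809, -1349) = (-718936 - 1287*(1 - 2*(-135))) - 1809 = (-718936 - 1287*(1 + 270)) - 1809 = (-718936 - 1287*271) - 1809 = (-718936 - 348777) - 1809 = -1067713 - 1809 = -1069522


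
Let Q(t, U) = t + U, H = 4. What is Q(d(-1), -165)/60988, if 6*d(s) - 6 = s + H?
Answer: -327/121976 ≈ -0.0026809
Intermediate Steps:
d(s) = 5/3 + s/6 (d(s) = 1 + (s + 4)/6 = 1 + (4 + s)/6 = 1 + (⅔ + s/6) = 5/3 + s/6)
Q(t, U) = U + t
Q(d(-1), -165)/60988 = (-165 + (5/3 + (⅙)*(-1)))/60988 = (-165 + (5/3 - ⅙))*(1/60988) = (-165 + 3/2)*(1/60988) = -327/2*1/60988 = -327/121976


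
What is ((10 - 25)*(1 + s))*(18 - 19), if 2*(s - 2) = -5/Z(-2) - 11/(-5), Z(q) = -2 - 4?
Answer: 271/4 ≈ 67.750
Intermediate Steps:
Z(q) = -6
s = 211/60 (s = 2 + (-5/(-6) - 11/(-5))/2 = 2 + (-5*(-⅙) - 11*(-⅕))/2 = 2 + (⅚ + 11/5)/2 = 2 + (½)*(91/30) = 2 + 91/60 = 211/60 ≈ 3.5167)
((10 - 25)*(1 + s))*(18 - 19) = ((10 - 25)*(1 + 211/60))*(18 - 19) = -15*271/60*(-1) = -271/4*(-1) = 271/4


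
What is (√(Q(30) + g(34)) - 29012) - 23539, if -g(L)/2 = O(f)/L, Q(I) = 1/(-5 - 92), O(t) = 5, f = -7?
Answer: -52551 + I*√827798/1649 ≈ -52551.0 + 0.55175*I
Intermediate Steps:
Q(I) = -1/97 (Q(I) = 1/(-97) = -1/97)
g(L) = -10/L
(√(Q(30) + g(34)) - 29012) - 23539 = (√(-1/97 - 10/34) - 29012) - 23539 = (√(-1/97 - 10*1/34) - 29012) - 23539 = (√(-1/97 - 5/17) - 29012) - 23539 = (√(-502/1649) - 29012) - 23539 = (I*√827798/1649 - 29012) - 23539 = (-29012 + I*√827798/1649) - 23539 = -52551 + I*√827798/1649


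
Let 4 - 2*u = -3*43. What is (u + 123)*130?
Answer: 24635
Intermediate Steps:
u = 133/2 (u = 2 - (-3)*43/2 = 2 - ½*(-129) = 2 + 129/2 = 133/2 ≈ 66.500)
(u + 123)*130 = (133/2 + 123)*130 = (379/2)*130 = 24635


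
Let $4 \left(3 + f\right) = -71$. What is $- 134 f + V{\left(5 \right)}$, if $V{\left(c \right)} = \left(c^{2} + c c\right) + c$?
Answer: $\frac{5671}{2} \approx 2835.5$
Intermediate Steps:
$V{\left(c \right)} = c + 2 c^{2}$ ($V{\left(c \right)} = \left(c^{2} + c^{2}\right) + c = 2 c^{2} + c = c + 2 c^{2}$)
$f = - \frac{83}{4}$ ($f = -3 + \frac{1}{4} \left(-71\right) = -3 - \frac{71}{4} = - \frac{83}{4} \approx -20.75$)
$- 134 f + V{\left(5 \right)} = \left(-134\right) \left(- \frac{83}{4}\right) + 5 \left(1 + 2 \cdot 5\right) = \frac{5561}{2} + 5 \left(1 + 10\right) = \frac{5561}{2} + 5 \cdot 11 = \frac{5561}{2} + 55 = \frac{5671}{2}$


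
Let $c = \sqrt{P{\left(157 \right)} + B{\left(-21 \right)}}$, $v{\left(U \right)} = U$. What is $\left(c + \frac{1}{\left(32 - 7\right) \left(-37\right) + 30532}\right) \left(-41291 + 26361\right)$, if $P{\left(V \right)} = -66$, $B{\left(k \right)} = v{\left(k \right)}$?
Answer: $- \frac{14930}{29607} - 14930 i \sqrt{87} \approx -0.50427 - 1.3926 \cdot 10^{5} i$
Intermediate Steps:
$B{\left(k \right)} = k$
$c = i \sqrt{87}$ ($c = \sqrt{-66 - 21} = \sqrt{-87} = i \sqrt{87} \approx 9.3274 i$)
$\left(c + \frac{1}{\left(32 - 7\right) \left(-37\right) + 30532}\right) \left(-41291 + 26361\right) = \left(i \sqrt{87} + \frac{1}{\left(32 - 7\right) \left(-37\right) + 30532}\right) \left(-41291 + 26361\right) = \left(i \sqrt{87} + \frac{1}{25 \left(-37\right) + 30532}\right) \left(-14930\right) = \left(i \sqrt{87} + \frac{1}{-925 + 30532}\right) \left(-14930\right) = \left(i \sqrt{87} + \frac{1}{29607}\right) \left(-14930\right) = \left(\frac{1}{29607} + i \sqrt{87}\right) \left(-14930\right) = - \frac{14930}{29607} - 14930 i \sqrt{87}$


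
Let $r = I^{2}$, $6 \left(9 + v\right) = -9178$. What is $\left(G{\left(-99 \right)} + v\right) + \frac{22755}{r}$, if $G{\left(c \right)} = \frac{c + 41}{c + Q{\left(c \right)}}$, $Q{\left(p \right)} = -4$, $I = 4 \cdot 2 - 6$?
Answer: $\frac{5130199}{1236} \approx 4150.6$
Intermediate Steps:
$I = 2$ ($I = 8 - 6 = 2$)
$v = - \frac{4616}{3}$ ($v = -9 + \frac{1}{6} \left(-9178\right) = -9 - \frac{4589}{3} = - \frac{4616}{3} \approx -1538.7$)
$r = 4$ ($r = 2^{2} = 4$)
$G{\left(c \right)} = \frac{41 + c}{-4 + c}$ ($G{\left(c \right)} = \frac{c + 41}{c - 4} = \frac{41 + c}{-4 + c}$)
$\left(G{\left(-99 \right)} + v\right) + \frac{22755}{r} = \left(\frac{41 - 99}{-4 - 99} - \frac{4616}{3}\right) + \frac{22755}{4} = \left(\frac{1}{-103} \left(-58\right) - \frac{4616}{3}\right) + 22755 \cdot \frac{1}{4} = \left(\left(- \frac{1}{103}\right) \left(-58\right) - \frac{4616}{3}\right) + \frac{22755}{4} = \left(\frac{58}{103} - \frac{4616}{3}\right) + \frac{22755}{4} = - \frac{475274}{309} + \frac{22755}{4} = \frac{5130199}{1236}$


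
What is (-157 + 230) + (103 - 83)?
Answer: 93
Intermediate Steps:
(-157 + 230) + (103 - 83) = 73 + 20 = 93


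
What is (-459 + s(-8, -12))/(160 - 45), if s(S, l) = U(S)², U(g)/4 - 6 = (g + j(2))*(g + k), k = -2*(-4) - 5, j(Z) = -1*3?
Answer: 59077/115 ≈ 513.71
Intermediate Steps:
j(Z) = -3
k = 3 (k = 8 - 5 = 3)
U(g) = 24 + 4*(-3 + g)*(3 + g) (U(g) = 24 + 4*((g - 3)*(g + 3)) = 24 + 4*((-3 + g)*(3 + g)) = 24 + 4*(-3 + g)*(3 + g))
s(S, l) = (-12 + 4*S²)²
(-459 + s(-8, -12))/(160 - 45) = (-459 + 16*(-3 + (-8)²)²)/(160 - 45) = (-459 + 16*(-3 + 64)²)/115 = (-459 + 16*61²)*(1/115) = (-459 + 16*3721)*(1/115) = (-459 + 59536)*(1/115) = 59077*(1/115) = 59077/115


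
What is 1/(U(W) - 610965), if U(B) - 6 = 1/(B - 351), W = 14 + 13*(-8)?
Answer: -441/269432920 ≈ -1.6368e-6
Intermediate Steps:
W = -90 (W = 14 - 104 = -90)
U(B) = 6 + 1/(-351 + B) (U(B) = 6 + 1/(B - 351) = 6 + 1/(-351 + B))
1/(U(W) - 610965) = 1/((-2105 + 6*(-90))/(-351 - 90) - 610965) = 1/((-2105 - 540)/(-441) - 610965) = 1/(-1/441*(-2645) - 610965) = 1/(2645/441 - 610965) = 1/(-269432920/441) = -441/269432920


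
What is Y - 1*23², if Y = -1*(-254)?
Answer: -275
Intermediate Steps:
Y = 254
Y - 1*23² = 254 - 1*23² = 254 - 1*529 = 254 - 529 = -275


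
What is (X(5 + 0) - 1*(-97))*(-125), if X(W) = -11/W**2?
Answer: -12070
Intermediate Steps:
X(W) = -11/W**2
(X(5 + 0) - 1*(-97))*(-125) = (-11/(5 + 0)**2 - 1*(-97))*(-125) = (-11/5**2 + 97)*(-125) = (-11*1/25 + 97)*(-125) = (-11/25 + 97)*(-125) = (2414/25)*(-125) = -12070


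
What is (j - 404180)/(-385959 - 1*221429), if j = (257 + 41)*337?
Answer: 151877/303694 ≈ 0.50010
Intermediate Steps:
j = 100426 (j = 298*337 = 100426)
(j - 404180)/(-385959 - 1*221429) = (100426 - 404180)/(-385959 - 1*221429) = -303754/(-385959 - 221429) = -303754/(-607388) = -303754*(-1/607388) = 151877/303694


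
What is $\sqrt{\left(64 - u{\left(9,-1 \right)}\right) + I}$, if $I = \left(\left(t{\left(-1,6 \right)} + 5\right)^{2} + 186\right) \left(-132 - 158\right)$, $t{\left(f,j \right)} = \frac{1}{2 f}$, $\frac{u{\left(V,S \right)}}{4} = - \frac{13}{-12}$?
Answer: $\frac{i \sqrt{2151102}}{6} \approx 244.44 i$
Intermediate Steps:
$u{\left(V,S \right)} = \frac{13}{3}$ ($u{\left(V,S \right)} = 4 \left(- \frac{13}{-12}\right) = 4 \left(\left(-13\right) \left(- \frac{1}{12}\right)\right) = 4 \cdot \frac{13}{12} = \frac{13}{3}$)
$t{\left(f,j \right)} = \frac{1}{2 f}$
$I = - \frac{119625}{2}$ ($I = \left(\left(\frac{1}{2 \left(-1\right)} + 5\right)^{2} + 186\right) \left(-132 - 158\right) = \left(\left(\frac{1}{2} \left(-1\right) + 5\right)^{2} + 186\right) \left(-290\right) = \left(\left(- \frac{1}{2} + 5\right)^{2} + 186\right) \left(-290\right) = \left(\left(\frac{9}{2}\right)^{2} + 186\right) \left(-290\right) = \left(\frac{81}{4} + 186\right) \left(-290\right) = \frac{825}{4} \left(-290\right) = - \frac{119625}{2} \approx -59813.0$)
$\sqrt{\left(64 - u{\left(9,-1 \right)}\right) + I} = \sqrt{\left(64 - \frac{13}{3}\right) - \frac{119625}{2}} = \sqrt{\frac{179}{3} - \frac{119625}{2}} = \sqrt{- \frac{358517}{6}} = \frac{i \sqrt{2151102}}{6}$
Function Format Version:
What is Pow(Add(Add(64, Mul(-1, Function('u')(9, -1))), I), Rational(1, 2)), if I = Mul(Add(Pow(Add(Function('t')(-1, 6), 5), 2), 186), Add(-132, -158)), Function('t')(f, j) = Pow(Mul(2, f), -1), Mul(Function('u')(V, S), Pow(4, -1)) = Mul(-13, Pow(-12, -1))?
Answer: Mul(Rational(1, 6), I, Pow(2151102, Rational(1, 2))) ≈ Mul(244.44, I)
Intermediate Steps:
Function('u')(V, S) = Rational(13, 3) (Function('u')(V, S) = Mul(4, Mul(-13, Pow(-12, -1))) = Mul(4, Mul(-13, Rational(-1, 12))) = Mul(4, Rational(13, 12)) = Rational(13, 3))
Function('t')(f, j) = Mul(Rational(1, 2), Pow(f, -1))
I = Rational(-119625, 2) (I = Mul(Add(Pow(Add(Mul(Rational(1, 2), Pow(-1, -1)), 5), 2), 186), Add(-132, -158)) = Mul(Add(Pow(Add(Mul(Rational(1, 2), -1), 5), 2), 186), -290) = Mul(Add(Pow(Add(Rational(-1, 2), 5), 2), 186), -290) = Mul(Add(Pow(Rational(9, 2), 2), 186), -290) = Mul(Add(Rational(81, 4), 186), -290) = Mul(Rational(825, 4), -290) = Rational(-119625, 2) ≈ -59813.)
Pow(Add(Add(64, Mul(-1, Function('u')(9, -1))), I), Rational(1, 2)) = Pow(Add(Add(64, Mul(-1, Rational(13, 3))), Rational(-119625, 2)), Rational(1, 2)) = Pow(Add(Add(64, Rational(-13, 3)), Rational(-119625, 2)), Rational(1, 2)) = Pow(Add(Rational(179, 3), Rational(-119625, 2)), Rational(1, 2)) = Pow(Rational(-358517, 6), Rational(1, 2)) = Mul(Rational(1, 6), I, Pow(2151102, Rational(1, 2)))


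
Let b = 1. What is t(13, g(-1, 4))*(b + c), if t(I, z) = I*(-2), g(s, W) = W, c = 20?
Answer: -546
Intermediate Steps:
t(I, z) = -2*I
t(13, g(-1, 4))*(b + c) = (-2*13)*(1 + 20) = -26*21 = -546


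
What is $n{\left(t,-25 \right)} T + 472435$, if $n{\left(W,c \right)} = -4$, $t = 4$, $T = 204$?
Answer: $471619$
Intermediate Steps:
$n{\left(t,-25 \right)} T + 472435 = \left(-4\right) 204 + 472435 = -816 + 472435 = 471619$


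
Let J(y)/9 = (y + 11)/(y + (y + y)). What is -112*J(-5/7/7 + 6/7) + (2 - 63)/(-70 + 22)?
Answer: -9287471/1776 ≈ -5229.4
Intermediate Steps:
J(y) = 3*(11 + y)/y (J(y) = 9*((y + 11)/(y + (y + y))) = 9*((11 + y)/(y + 2*y)) = 9*((11 + y)/((3*y))) = 9*((11 + y)*(1/(3*y))) = 9*((11 + y)/(3*y)) = 3*(11 + y)/y)
-112*J(-5/7/7 + 6/7) + (2 - 63)/(-70 + 22) = -112*(3 + 33/(-5/7/7 + 6/7)) + (2 - 63)/(-70 + 22) = -112*(3 + 33/(-5*1/7*(1/7) + 6*(1/7))) - 61/(-48) = -112*(3 + 33/(-5/7*1/7 + 6/7)) - 61*(-1/48) = -112*(3 + 33/(-5/49 + 6/7)) + 61/48 = -112*(3 + 33/(37/49)) + 61/48 = -112*(3 + 33*(49/37)) + 61/48 = -112*(3 + 1617/37) + 61/48 = -112*1728/37 + 61/48 = -193536/37 + 61/48 = -9287471/1776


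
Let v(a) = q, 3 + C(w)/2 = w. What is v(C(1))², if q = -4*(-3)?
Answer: 144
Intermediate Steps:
C(w) = -6 + 2*w
q = 12
v(a) = 12
v(C(1))² = 12² = 144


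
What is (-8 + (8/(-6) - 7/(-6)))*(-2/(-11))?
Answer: -49/33 ≈ -1.4848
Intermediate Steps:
(-8 + (8/(-6) - 7/(-6)))*(-2/(-11)) = (-8 + (8*(-1/6) - 7*(-1/6)))*(-2*(-1/11)) = (-8 + (-4/3 + 7/6))*(2/11) = (-8 - 1/6)*(2/11) = -49/6*2/11 = -49/33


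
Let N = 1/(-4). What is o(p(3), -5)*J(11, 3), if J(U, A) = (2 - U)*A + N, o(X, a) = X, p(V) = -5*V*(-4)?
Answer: -1635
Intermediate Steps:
N = -1/4 ≈ -0.25000
p(V) = 20*V
J(U, A) = -1/4 + A*(2 - U) (J(U, A) = (2 - U)*A - 1/4 = A*(2 - U) - 1/4 = -1/4 + A*(2 - U))
o(p(3), -5)*J(11, 3) = (20*3)*(-1/4 + 2*3 - 1*3*11) = 60*(-1/4 + 6 - 33) = 60*(-109/4) = -1635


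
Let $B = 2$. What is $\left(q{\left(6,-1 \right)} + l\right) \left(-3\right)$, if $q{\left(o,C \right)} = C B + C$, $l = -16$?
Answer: $57$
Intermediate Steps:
$q{\left(o,C \right)} = 3 C$ ($q{\left(o,C \right)} = C 2 + C = 2 C + C = 3 C$)
$\left(q{\left(6,-1 \right)} + l\right) \left(-3\right) = \left(3 \left(-1\right) - 16\right) \left(-3\right) = \left(-3 - 16\right) \left(-3\right) = \left(-19\right) \left(-3\right) = 57$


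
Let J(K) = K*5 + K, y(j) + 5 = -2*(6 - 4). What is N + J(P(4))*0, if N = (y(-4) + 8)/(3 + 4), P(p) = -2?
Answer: -1/7 ≈ -0.14286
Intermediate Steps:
y(j) = -9 (y(j) = -5 - 2*(6 - 4) = -5 - 2*2 = -5 - 4 = -9)
J(K) = 6*K (J(K) = 5*K + K = 6*K)
N = -1/7 (N = (-9 + 8)/(3 + 4) = -1/7 ≈ -0.14286)
N + J(P(4))*0 = -1/7 + (6*(-2))*0 = -1/7 - 12*0 = -1/7 + 0 = -1/7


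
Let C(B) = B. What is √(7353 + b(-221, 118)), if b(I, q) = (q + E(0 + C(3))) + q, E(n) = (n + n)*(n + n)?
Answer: 5*√305 ≈ 87.321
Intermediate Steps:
E(n) = 4*n² (E(n) = (2*n)*(2*n) = 4*n²)
b(I, q) = 36 + 2*q (b(I, q) = (q + 4*(0 + 3)²) + q = (q + 4*3²) + q = (q + 4*9) + q = (q + 36) + q = (36 + q) + q = 36 + 2*q)
√(7353 + b(-221, 118)) = √(7353 + (36 + 2*118)) = √(7353 + (36 + 236)) = √(7353 + 272) = √7625 = 5*√305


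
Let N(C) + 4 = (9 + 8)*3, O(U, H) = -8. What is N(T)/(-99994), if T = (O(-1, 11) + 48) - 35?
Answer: -47/99994 ≈ -0.00047003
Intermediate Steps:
T = 5 (T = (-8 + 48) - 35 = 40 - 35 = 5)
N(C) = 47 (N(C) = -4 + (9 + 8)*3 = -4 + 17*3 = -4 + 51 = 47)
N(T)/(-99994) = 47/(-99994) = 47*(-1/99994) = -47/99994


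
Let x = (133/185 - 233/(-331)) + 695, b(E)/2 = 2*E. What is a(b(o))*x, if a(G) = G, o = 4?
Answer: 682327248/61235 ≈ 11143.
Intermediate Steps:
b(E) = 4*E (b(E) = 2*(2*E) = 4*E)
x = 42645453/61235 (x = (133*(1/185) - 233*(-1/331)) + 695 = (133/185 + 233/331) + 695 = 87128/61235 + 695 = 42645453/61235 ≈ 696.42)
a(b(o))*x = (4*4)*(42645453/61235) = 16*(42645453/61235) = 682327248/61235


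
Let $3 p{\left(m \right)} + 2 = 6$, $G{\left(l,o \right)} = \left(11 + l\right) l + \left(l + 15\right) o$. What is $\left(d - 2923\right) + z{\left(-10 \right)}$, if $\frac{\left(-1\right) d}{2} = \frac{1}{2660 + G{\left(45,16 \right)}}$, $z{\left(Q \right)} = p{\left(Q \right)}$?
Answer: $- \frac{26908553}{9210} \approx -2921.7$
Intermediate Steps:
$G{\left(l,o \right)} = l \left(11 + l\right) + o \left(15 + l\right)$ ($G{\left(l,o \right)} = l \left(11 + l\right) + \left(15 + l\right) o = l \left(11 + l\right) + o \left(15 + l\right)$)
$p{\left(m \right)} = \frac{4}{3}$ ($p{\left(m \right)} = - \frac{2}{3} + \frac{1}{3} \cdot 6 = - \frac{2}{3} + 2 = \frac{4}{3}$)
$z{\left(Q \right)} = \frac{4}{3}$
$d = - \frac{1}{3070}$ ($d = - \frac{2}{2660 + \left(45^{2} + 11 \cdot 45 + 15 \cdot 16 + 45 \cdot 16\right)} = - \frac{2}{2660 + \left(2025 + 495 + 240 + 720\right)} = - \frac{2}{2660 + 3480} = - \frac{2}{6140} = \left(-2\right) \frac{1}{6140} = - \frac{1}{3070} \approx -0.00032573$)
$\left(d - 2923\right) + z{\left(-10 \right)} = \left(- \frac{1}{3070} - 2923\right) + \frac{4}{3} = - \frac{8973611}{3070} + \frac{4}{3} = - \frac{26908553}{9210}$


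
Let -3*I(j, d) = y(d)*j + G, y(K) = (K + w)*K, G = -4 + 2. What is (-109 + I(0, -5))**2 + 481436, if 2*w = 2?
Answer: 4438549/9 ≈ 4.9317e+5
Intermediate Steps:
w = 1 (w = (1/2)*2 = 1)
G = -2
y(K) = K*(1 + K) (y(K) = (K + 1)*K = (1 + K)*K = K*(1 + K))
I(j, d) = 2/3 - d*j*(1 + d)/3 (I(j, d) = -((d*(1 + d))*j - 2)/3 = -(d*j*(1 + d) - 2)/3 = -(-2 + d*j*(1 + d))/3 = 2/3 - d*j*(1 + d)/3)
(-109 + I(0, -5))**2 + 481436 = (-109 + (2/3 - 1/3*(-5)*0*(1 - 5)))**2 + 481436 = (-109 + (2/3 - 1/3*(-5)*0*(-4)))**2 + 481436 = (-109 + (2/3 + 0))**2 + 481436 = (-109 + 2/3)**2 + 481436 = (-325/3)**2 + 481436 = 105625/9 + 481436 = 4438549/9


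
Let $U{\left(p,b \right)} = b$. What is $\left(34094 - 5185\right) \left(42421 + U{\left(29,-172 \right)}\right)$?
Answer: $1221376341$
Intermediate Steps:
$\left(34094 - 5185\right) \left(42421 + U{\left(29,-172 \right)}\right) = \left(34094 - 5185\right) \left(42421 - 172\right) = \left(34094 + \left(-17736 + 12551\right)\right) 42249 = \left(34094 - 5185\right) 42249 = 28909 \cdot 42249 = 1221376341$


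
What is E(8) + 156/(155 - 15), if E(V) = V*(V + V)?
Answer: 4519/35 ≈ 129.11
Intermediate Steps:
E(V) = 2*V² (E(V) = V*(2*V) = 2*V²)
E(8) + 156/(155 - 15) = 2*8² + 156/(155 - 15) = 2*64 + 156/140 = 128 + 156*(1/140) = 128 + 39/35 = 4519/35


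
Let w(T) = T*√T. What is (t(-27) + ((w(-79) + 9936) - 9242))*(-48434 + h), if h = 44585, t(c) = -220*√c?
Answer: -2671206 + 304071*I*√79 + 2540340*I*√3 ≈ -2.6712e+6 + 7.1026e+6*I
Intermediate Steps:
w(T) = T^(3/2)
(t(-27) + ((w(-79) + 9936) - 9242))*(-48434 + h) = (-660*I*√3 + (((-79)^(3/2) + 9936) - 9242))*(-48434 + 44585) = (-660*I*√3 + ((-79*I*√79 + 9936) - 9242))*(-3849) = (-660*I*√3 + ((9936 - 79*I*√79) - 9242))*(-3849) = (-660*I*√3 + (694 - 79*I*√79))*(-3849) = (694 - 660*I*√3 - 79*I*√79)*(-3849) = -2671206 + 304071*I*√79 + 2540340*I*√3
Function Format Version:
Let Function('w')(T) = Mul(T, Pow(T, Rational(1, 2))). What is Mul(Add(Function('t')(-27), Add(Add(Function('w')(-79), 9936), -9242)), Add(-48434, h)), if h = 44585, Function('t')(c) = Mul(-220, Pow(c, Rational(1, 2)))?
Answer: Add(-2671206, Mul(304071, I, Pow(79, Rational(1, 2))), Mul(2540340, I, Pow(3, Rational(1, 2)))) ≈ Add(-2.6712e+6, Mul(7.1026e+6, I))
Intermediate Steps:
Function('w')(T) = Pow(T, Rational(3, 2))
Mul(Add(Function('t')(-27), Add(Add(Function('w')(-79), 9936), -9242)), Add(-48434, h)) = Mul(Add(Mul(-220, Pow(-27, Rational(1, 2))), Add(Add(Pow(-79, Rational(3, 2)), 9936), -9242)), Add(-48434, 44585)) = Mul(Add(Mul(-220, Mul(3, I, Pow(3, Rational(1, 2)))), Add(Add(Mul(-79, I, Pow(79, Rational(1, 2))), 9936), -9242)), -3849) = Mul(Add(Mul(-660, I, Pow(3, Rational(1, 2))), Add(Add(9936, Mul(-79, I, Pow(79, Rational(1, 2)))), -9242)), -3849) = Mul(Add(Mul(-660, I, Pow(3, Rational(1, 2))), Add(694, Mul(-79, I, Pow(79, Rational(1, 2))))), -3849) = Mul(Add(694, Mul(-660, I, Pow(3, Rational(1, 2))), Mul(-79, I, Pow(79, Rational(1, 2)))), -3849) = Add(-2671206, Mul(304071, I, Pow(79, Rational(1, 2))), Mul(2540340, I, Pow(3, Rational(1, 2))))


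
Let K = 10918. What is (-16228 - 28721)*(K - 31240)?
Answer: 913453578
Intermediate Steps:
(-16228 - 28721)*(K - 31240) = (-16228 - 28721)*(10918 - 31240) = -44949*(-20322) = 913453578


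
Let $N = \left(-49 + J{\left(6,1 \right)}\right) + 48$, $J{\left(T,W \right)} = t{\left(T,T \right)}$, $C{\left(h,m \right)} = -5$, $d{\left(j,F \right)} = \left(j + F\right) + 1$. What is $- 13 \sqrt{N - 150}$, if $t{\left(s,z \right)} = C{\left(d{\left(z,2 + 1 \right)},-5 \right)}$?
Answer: $- 26 i \sqrt{39} \approx - 162.37 i$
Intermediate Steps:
$d{\left(j,F \right)} = 1 + F + j$ ($d{\left(j,F \right)} = \left(F + j\right) + 1 = 1 + F + j$)
$t{\left(s,z \right)} = -5$
$J{\left(T,W \right)} = -5$
$N = -6$ ($N = \left(-49 - 5\right) + 48 = -54 + 48 = -6$)
$- 13 \sqrt{N - 150} = - 13 \sqrt{-6 - 150} = - 13 \sqrt{-156} = - 13 \cdot 2 i \sqrt{39} = - 26 i \sqrt{39}$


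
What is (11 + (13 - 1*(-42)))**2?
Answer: 4356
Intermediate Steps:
(11 + (13 - 1*(-42)))**2 = (11 + (13 + 42))**2 = (11 + 55)**2 = 66**2 = 4356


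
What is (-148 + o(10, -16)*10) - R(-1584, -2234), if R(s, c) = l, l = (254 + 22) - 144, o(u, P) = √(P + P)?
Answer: -280 + 40*I*√2 ≈ -280.0 + 56.569*I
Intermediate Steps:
o(u, P) = √2*√P (o(u, P) = √(2*P) = √2*√P)
l = 132 (l = 276 - 144 = 132)
R(s, c) = 132
(-148 + o(10, -16)*10) - R(-1584, -2234) = (-148 + (√2*√(-16))*10) - 1*132 = (-148 + (√2*(4*I))*10) - 132 = (-148 + (4*I*√2)*10) - 132 = (-148 + 40*I*√2) - 132 = -280 + 40*I*√2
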